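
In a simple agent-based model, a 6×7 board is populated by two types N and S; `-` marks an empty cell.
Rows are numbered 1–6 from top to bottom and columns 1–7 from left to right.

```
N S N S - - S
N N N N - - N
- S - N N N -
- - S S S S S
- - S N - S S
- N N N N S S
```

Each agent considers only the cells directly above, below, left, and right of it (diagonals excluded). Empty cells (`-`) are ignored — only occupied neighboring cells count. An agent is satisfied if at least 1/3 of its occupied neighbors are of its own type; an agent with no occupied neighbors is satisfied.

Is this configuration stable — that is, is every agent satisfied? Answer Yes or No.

No

Row 1: (1,1)N 1/2 satisfied · (1,2)S 0/3 not · (1,3)N 1/3 satisfied · (1,4)S 0/2 not · (1,7)S 0/1 not
Row 2: (2,1)N 2/2 satisfied · (2,2)N 2/4 satisfied · (2,3)N 3/3 satisfied · (2,4)N 2/3 satisfied · (2,7)N 0/1 not
Row 3: (3,2)S 0/1 not · (3,4)N 2/3 satisfied · (3,5)N 2/3 satisfied · (3,6)N 1/2 satisfied
Row 4: (4,3)S 2/2 satisfied · (4,4)S 2/4 satisfied · (4,5)S 2/3 satisfied · (4,6)S 3/4 satisfied · (4,7)S 2/2 satisfied
Row 5: (5,3)S 1/3 satisfied · (5,4)N 1/3 satisfied · (5,6)S 3/3 satisfied · (5,7)S 3/3 satisfied
Row 6: (6,2)N 1/1 satisfied · (6,3)N 2/3 satisfied · (6,4)N 3/3 satisfied · (6,5)N 1/2 satisfied · (6,6)S 2/3 satisfied · (6,7)S 2/2 satisfied
For instance (1,2) has only 0/3 same-type neighbors, below 1/3.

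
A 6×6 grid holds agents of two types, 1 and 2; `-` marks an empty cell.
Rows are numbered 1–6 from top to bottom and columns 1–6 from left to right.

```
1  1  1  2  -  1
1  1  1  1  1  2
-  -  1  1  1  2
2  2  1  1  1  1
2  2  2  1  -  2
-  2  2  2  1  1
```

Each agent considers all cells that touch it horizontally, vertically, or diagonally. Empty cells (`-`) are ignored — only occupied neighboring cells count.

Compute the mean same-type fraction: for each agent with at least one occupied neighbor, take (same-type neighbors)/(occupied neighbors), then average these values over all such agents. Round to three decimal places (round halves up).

0.687

(1,1)1 3/3
(1,2)1 5/5
(1,3)1 4/5
(1,4)2 0/4
(1,6)1 1/2
(2,1)1 3/3
(2,2)1 6/6
(2,3)1 6/7
(2,4)1 6/7
(2,5)1 4/7
(2,6)2 1/4
(3,3)1 6/7
(3,4)1 8/8
(3,5)1 6/8
(3,6)2 1/5
(4,1)2 3/3
(4,2)2 4/6
(4,3)1 4/7
(4,4)1 6/7
(4,5)1 5/7
(4,6)1 2/4
(5,1)2 4/4
(5,2)2 6/7
(5,3)2 5/8
(5,4)1 4/7
(5,6)2 0/4
(6,2)2 4/4
(6,3)2 4/5
(6,4)2 2/4
(6,5)1 2/4
(6,6)1 1/2
Sum over 31 agents: 3/3 + 5/5 + 4/5 + 0/4 + 1/2 + 3/3 + 6/6 + 6/7 + 6/7 + 4/7 + 1/4 + 6/7 + 8/8 + 6/8 + 1/5 + 3/3 + 4/6 + 4/7 + 6/7 + 5/7 + 2/4 + 4/4 + 6/7 + 5/8 + 4/7 + 0/4 + 4/4 + 4/5 + 2/4 + 2/4 + 1/2 = 17897/840; mean = 17897/840 ÷ 31 = 17897/26040 = 0.687288… → 0.687.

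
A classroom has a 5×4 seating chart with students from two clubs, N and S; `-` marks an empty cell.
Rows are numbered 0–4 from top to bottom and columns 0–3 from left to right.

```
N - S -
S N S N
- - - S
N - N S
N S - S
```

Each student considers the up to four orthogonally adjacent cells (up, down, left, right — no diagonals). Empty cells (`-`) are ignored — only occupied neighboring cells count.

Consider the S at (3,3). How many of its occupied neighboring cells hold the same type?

2

Occupied neighbors of (3,3): (2,3)=S, (4,3)=S, (3,2)=N.
Same type (S): 2 of 3.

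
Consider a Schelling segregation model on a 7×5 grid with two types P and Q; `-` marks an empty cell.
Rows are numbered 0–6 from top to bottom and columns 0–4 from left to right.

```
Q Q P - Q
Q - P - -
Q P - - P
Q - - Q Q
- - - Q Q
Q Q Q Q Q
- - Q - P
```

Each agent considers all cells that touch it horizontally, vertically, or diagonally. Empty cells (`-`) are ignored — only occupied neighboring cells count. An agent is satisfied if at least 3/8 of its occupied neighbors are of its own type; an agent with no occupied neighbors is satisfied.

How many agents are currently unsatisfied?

3

Row 0: (0,0)Q 2/2 ✓ · (0,1)Q 2/4 ✓ · (0,2)P 1/2 ✓ · (0,4)Q 0/0 ✓
Row 1: (1,0)Q 3/4 ✓ · (1,2)P 2/3 ✓
Row 2: (2,0)Q 2/3 ✓ · (2,1)P 1/4 ✗ · (2,4)P 0/2 ✗
Row 3: (3,0)Q 1/2 ✓ · (3,3)Q 3/4 ✓ · (3,4)Q 3/4 ✓
Row 4: (4,3)Q 6/6 ✓ · (4,4)Q 5/5 ✓
Row 5: (5,0)Q 1/1 ✓ · (5,1)Q 3/3 ✓ · (5,2)Q 4/4 ✓ · (5,3)Q 5/6 ✓ · (5,4)Q 3/4 ✓
Row 6: (6,2)Q 3/3 ✓ · (6,4)P 0/2 ✗
Unsatisfied: (2,1), (2,4), (6,4) — 3 in total.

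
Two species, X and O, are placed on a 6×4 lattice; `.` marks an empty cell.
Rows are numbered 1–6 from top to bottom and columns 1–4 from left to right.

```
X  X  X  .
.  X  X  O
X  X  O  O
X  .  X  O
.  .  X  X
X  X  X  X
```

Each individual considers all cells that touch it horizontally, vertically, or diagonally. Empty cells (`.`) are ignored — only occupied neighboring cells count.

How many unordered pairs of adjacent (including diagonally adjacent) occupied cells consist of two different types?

11

Scan each occupied cell's neighbors to the right and below (and the two forward diagonals) so each pair is counted once.
From row 1: 1 unlike of 8 pairs (running 1/8).
From row 2: 4 unlike of 10 pairs (running 5/18).
From row 3: 3 unlike of 10 pairs (running 8/28).
From row 4: 3 unlike of 5 pairs (running 11/33).
From row 5: 0 unlike of 6 pairs (running 11/39).
From row 6: 0 unlike of 3 pairs (running 11/42).
Total adjacent occupied pairs: 42; unlike-type pairs: 11.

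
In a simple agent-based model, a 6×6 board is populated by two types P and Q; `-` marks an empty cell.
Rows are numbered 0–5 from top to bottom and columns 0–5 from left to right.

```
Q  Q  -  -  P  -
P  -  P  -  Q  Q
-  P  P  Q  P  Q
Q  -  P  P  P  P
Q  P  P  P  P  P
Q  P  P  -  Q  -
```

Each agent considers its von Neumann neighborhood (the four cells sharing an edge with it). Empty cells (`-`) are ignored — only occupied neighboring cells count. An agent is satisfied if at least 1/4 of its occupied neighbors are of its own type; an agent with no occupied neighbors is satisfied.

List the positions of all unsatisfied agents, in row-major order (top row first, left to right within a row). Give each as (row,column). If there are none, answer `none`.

(0,4), (1,0), (2,3), (5,4)

(0,0)Q 1/2 satisfied
(0,1)Q 1/1 satisfied
(0,4)P 0/1 not
(1,0)P 0/1 not
(1,2)P 1/1 satisfied
(1,4)Q 1/3 satisfied
(1,5)Q 2/2 satisfied
(2,1)P 1/1 satisfied
(2,2)P 3/4 satisfied
(2,3)Q 0/3 not
(2,4)P 1/4 satisfied
(2,5)Q 1/3 satisfied
(3,0)Q 1/1 satisfied
(3,2)P 3/3 satisfied
(3,3)P 3/4 satisfied
(3,4)P 4/4 satisfied
(3,5)P 2/3 satisfied
(4,0)Q 2/3 satisfied
(4,1)P 2/3 satisfied
(4,2)P 4/4 satisfied
(4,3)P 3/3 satisfied
(4,4)P 3/4 satisfied
(4,5)P 2/2 satisfied
(5,0)Q 1/2 satisfied
(5,1)P 2/3 satisfied
(5,2)P 2/2 satisfied
(5,4)Q 0/1 not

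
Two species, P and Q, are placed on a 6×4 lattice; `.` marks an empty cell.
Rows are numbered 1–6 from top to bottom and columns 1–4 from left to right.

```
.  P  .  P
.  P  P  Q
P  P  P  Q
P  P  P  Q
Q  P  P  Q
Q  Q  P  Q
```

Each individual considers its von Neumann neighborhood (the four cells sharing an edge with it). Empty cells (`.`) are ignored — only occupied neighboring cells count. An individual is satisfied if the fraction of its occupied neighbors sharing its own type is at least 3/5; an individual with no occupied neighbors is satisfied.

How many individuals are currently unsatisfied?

Row 1: (1,2)P 1/1 ✓ · (1,4)P 0/1 ✗
Row 2: (2,2)P 3/3 ✓ · (2,3)P 2/3 ✓ · (2,4)Q 1/3 ✗
Row 3: (3,1)P 2/2 ✓ · (3,2)P 4/4 ✓ · (3,3)P 3/4 ✓ · (3,4)Q 2/3 ✓
Row 4: (4,1)P 2/3 ✓ · (4,2)P 4/4 ✓ · (4,3)P 3/4 ✓ · (4,4)Q 2/3 ✓
Row 5: (5,1)Q 1/3 ✗ · (5,2)P 2/4 ✗ · (5,3)P 3/4 ✓ · (5,4)Q 2/3 ✓
Row 6: (6,1)Q 2/2 ✓ · (6,2)Q 1/3 ✗ · (6,3)P 1/3 ✗ · (6,4)Q 1/2 ✗
Unsatisfied: (1,4), (2,4), (5,1), (5,2), (6,2), (6,3), (6,4) — 7 in total.

7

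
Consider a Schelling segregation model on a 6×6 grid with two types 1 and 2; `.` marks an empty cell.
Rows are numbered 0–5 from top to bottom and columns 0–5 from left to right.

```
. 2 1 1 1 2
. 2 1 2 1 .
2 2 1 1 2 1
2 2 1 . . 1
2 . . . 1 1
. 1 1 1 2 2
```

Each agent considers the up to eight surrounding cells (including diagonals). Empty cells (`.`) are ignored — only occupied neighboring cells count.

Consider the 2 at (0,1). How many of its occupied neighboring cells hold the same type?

1

Occupied neighbors of (0,1): (0,2)=1, (1,1)=2, (1,2)=1.
Same type (2): 1 of 3.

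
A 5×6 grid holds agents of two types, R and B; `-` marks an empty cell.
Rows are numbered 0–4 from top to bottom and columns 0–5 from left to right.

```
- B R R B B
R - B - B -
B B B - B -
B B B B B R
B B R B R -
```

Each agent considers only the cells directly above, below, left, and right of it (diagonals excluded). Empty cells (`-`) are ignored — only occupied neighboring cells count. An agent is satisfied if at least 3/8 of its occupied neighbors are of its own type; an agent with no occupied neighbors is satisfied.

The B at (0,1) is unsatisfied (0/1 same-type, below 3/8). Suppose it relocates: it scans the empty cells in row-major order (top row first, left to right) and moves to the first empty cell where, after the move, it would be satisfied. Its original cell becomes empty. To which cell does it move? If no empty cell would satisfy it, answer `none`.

Vacating (0,1). Empty cells in order:
  (0,0): 0/1 same-type → still unsatisfied.
  (1,1): 2/3 same-type → satisfied — stop here.

(1,1)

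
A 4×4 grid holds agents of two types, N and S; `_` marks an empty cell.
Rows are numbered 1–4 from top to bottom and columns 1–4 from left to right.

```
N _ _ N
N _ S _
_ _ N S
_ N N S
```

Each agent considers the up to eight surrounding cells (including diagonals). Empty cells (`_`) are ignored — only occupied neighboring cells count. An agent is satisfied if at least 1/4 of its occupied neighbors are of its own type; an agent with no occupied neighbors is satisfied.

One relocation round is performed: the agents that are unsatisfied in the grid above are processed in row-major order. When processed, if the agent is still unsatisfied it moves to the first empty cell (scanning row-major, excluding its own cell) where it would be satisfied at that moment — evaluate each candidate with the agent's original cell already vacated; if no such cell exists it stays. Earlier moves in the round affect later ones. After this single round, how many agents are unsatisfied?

Initially unsatisfied (in order): (1,4).
  (1,4) → (1,2).
Resulting grid:
N N _ _
N _ S _
_ _ N S
_ N N S
All satisfied now.

0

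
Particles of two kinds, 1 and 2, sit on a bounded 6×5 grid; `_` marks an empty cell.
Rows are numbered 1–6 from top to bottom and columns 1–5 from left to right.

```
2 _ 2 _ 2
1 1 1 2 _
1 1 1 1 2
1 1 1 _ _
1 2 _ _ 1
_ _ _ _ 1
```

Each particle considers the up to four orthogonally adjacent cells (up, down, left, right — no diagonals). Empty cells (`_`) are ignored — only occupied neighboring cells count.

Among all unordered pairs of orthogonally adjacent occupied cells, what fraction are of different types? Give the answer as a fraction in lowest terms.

7/22

Scan each occupied cell's neighbors to the right and below so each pair is counted once.
Row 1: 2(1,1)–1(2,1)≠ 2(1,3)–1(2,3)≠  → 2/2 unlike.
Row 2: 1(2,1)–1(2,2)= 1(2,1)–1(3,1)= 1(2,2)–1(2,3)= 1(2,2)–1(3,2)= 1(2,3)–2(2,4)≠ 1(2,3)–1(3,3)= 2(2,4)–1(3,4)≠  → 2/7 unlike.
Row 3: 1(3,1)–1(3,2)= 1(3,1)–1(4,1)= 1(3,2)–1(3,3)= 1(3,2)–1(4,2)= 1(3,3)–1(3,4)= 1(3,3)–1(4,3)= 1(3,4)–2(3,5)≠  → 1/7 unlike.
Row 4: 1(4,1)–1(4,2)= 1(4,1)–1(5,1)= 1(4,2)–1(4,3)= 1(4,2)–2(5,2)≠  → 1/4 unlike.
Row 5: 1(5,1)–2(5,2)≠ 1(5,5)–1(6,5)=  → 1/2 unlike.
Total adjacent occupied pairs: 22; unlike-type pairs: 7.
7/22 is already in lowest terms.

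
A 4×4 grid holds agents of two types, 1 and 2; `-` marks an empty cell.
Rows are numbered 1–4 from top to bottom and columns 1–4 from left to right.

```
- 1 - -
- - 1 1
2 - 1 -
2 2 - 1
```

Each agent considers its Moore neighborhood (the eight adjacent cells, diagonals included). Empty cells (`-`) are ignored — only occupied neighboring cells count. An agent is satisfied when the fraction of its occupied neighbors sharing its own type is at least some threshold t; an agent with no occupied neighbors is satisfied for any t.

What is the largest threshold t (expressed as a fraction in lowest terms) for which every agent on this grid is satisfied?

2/3

(1,2)1 1/1
(2,3)1 3/3
(2,4)1 2/2
(3,1)2 2/2
(3,3)1 3/4
(4,1)2 2/2
(4,2)2 2/3
(4,4)1 1/1
The smallest same-type fraction is 2/3 at (4,2), which reduces to 2/3. Any threshold above that leaves this agent unsatisfied.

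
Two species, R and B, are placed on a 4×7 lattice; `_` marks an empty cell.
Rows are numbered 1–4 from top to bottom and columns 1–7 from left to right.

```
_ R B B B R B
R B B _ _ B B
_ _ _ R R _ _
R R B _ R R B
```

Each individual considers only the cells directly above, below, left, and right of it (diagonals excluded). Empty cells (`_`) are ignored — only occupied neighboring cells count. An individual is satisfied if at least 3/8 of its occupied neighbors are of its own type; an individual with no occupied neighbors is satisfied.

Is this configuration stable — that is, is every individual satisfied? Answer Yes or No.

(1,2)R 0/2 ✗
(1,3)B 2/3 ✓
(1,4)B 2/2 ✓
(1,5)B 1/2 ✓
(1,6)R 0/3 ✗
(1,7)B 1/2 ✓
(2,1)R 0/1 ✗
(2,2)B 1/3 ✗
(2,3)B 2/2 ✓
(2,6)B 1/2 ✓
(2,7)B 2/2 ✓
(3,4)R 1/1 ✓
(3,5)R 2/2 ✓
(4,1)R 1/1 ✓
(4,2)R 1/2 ✓
(4,3)B 0/1 ✗
(4,5)R 2/2 ✓
(4,6)R 1/2 ✓
(4,7)B 0/1 ✗
For instance (1,2) has only 0/2 same-type neighbors, below 3/8.

No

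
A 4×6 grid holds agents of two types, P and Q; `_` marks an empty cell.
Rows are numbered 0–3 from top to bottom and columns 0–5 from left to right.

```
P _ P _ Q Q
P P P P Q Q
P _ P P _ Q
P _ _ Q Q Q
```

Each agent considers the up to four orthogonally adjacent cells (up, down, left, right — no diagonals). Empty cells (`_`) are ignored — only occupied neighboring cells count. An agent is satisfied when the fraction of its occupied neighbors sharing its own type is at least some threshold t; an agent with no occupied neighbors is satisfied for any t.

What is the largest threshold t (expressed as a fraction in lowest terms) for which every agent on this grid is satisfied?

1/2

Row 0: (0,0)P 1/1 · (0,2)P 1/1 · (0,4)Q 2/2 · (0,5)Q 2/2
Row 1: (1,0)P 3/3 · (1,1)P 2/2 · (1,2)P 4/4 · (1,3)P 2/3 · (1,4)Q 2/3 · (1,5)Q 3/3
Row 2: (2,0)P 2/2 · (2,2)P 2/2 · (2,3)P 2/3 · (2,5)Q 2/2
Row 3: (3,0)P 1/1 · (3,3)Q 1/2 · (3,4)Q 2/2 · (3,5)Q 2/2
The smallest same-type fraction is 1/2 at (3,3), which reduces to 1/2. Any threshold above that leaves this agent unsatisfied.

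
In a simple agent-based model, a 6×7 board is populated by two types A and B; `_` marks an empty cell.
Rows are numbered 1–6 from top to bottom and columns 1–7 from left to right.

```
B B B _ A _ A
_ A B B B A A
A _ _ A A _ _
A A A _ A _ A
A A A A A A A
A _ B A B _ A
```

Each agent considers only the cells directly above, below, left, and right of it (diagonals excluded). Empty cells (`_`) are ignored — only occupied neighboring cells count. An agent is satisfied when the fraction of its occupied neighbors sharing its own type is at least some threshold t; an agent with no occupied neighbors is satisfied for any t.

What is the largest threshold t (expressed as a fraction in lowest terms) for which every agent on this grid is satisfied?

(1,1)B 1/1
(1,2)B 2/3
(1,3)B 2/2
(1,5)A 0/1
(1,7)A 1/1
(2,2)A 0/2
(2,3)B 2/3
(2,4)B 2/3
(2,5)B 1/4
(2,6)A 1/2
(2,7)A 2/2
(3,1)A 1/1
(3,4)A 1/2
(3,5)A 2/3
(4,1)A 3/3
(4,2)A 3/3
(4,3)A 2/2
(4,5)A 2/2
(4,7)A 1/1
(5,1)A 3/3
(5,2)A 3/3
(5,3)A 3/4
(5,4)A 3/3
(5,5)A 3/4
(5,6)A 2/2
(5,7)A 3/3
(6,1)A 1/1
(6,3)B 0/2
(6,4)A 1/3
(6,5)B 0/2
(6,7)A 1/1
The smallest same-type fraction is 0/1 at (1,5), which reduces to 0/1. Any threshold above that leaves this agent unsatisfied.

0/1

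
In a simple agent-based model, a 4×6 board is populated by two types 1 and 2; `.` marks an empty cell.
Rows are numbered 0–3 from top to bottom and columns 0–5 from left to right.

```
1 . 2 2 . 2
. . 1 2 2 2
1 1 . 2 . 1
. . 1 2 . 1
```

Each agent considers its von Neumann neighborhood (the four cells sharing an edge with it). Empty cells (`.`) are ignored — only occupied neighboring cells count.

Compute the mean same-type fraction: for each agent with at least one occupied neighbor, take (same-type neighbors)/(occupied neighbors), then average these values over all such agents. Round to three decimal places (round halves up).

0.708

Row 0: (0,0)1 — no occupied neighbors · (0,2)2 1/2 · (0,3)2 2/2 · (0,5)2 1/1
Row 1: (1,2)1 0/2 · (1,3)2 3/4 · (1,4)2 2/2 · (1,5)2 2/3
Row 2: (2,0)1 1/1 · (2,1)1 1/1 · (2,3)2 2/2 · (2,5)1 1/2
Row 3: (3,2)1 0/1 · (3,3)2 1/2 · (3,5)1 1/1
Sum over 14 agents: 1/2 + 2/2 + 1/1 + 0/2 + 3/4 + 2/2 + 2/3 + 1/1 + 1/1 + 2/2 + 1/2 + 0/1 + 1/2 + 1/1 = 119/12; mean = 119/12 ÷ 14 = 17/24 = 0.708333… → 0.708.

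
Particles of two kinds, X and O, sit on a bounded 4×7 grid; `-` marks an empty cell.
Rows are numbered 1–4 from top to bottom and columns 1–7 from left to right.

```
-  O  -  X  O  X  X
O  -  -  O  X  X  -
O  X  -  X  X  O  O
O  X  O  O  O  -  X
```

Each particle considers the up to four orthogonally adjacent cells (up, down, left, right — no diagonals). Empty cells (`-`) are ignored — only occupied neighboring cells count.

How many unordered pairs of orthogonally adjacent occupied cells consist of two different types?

14

Scan each occupied cell's neighbors to the right and below so each pair is counted once.
From row 1: 4 unlike of 6 pairs (running 4/6).
From row 2: 3 unlike of 6 pairs (running 7/12).
From row 3: 5 unlike of 9 pairs (running 12/21).
From row 4: 2 unlike of 4 pairs (running 14/25).
Total adjacent occupied pairs: 25; unlike-type pairs: 14.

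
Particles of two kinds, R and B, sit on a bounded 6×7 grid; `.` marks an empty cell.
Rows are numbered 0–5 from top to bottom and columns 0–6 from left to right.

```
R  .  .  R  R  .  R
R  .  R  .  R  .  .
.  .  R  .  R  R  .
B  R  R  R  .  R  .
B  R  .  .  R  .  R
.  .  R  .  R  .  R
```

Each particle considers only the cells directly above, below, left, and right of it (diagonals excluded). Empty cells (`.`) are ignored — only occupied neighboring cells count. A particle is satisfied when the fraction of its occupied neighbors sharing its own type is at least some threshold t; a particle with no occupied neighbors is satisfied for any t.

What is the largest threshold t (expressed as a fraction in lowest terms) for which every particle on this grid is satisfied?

(0,0)R 1/1
(0,3)R 1/1
(0,4)R 2/2
(0,6)R — no occupied neighbors
(1,0)R 1/1
(1,2)R 1/1
(1,4)R 2/2
(2,2)R 2/2
(2,4)R 2/2
(2,5)R 2/2
(3,0)B 1/2
(3,1)R 2/3
(3,2)R 3/3
(3,3)R 1/1
(3,5)R 1/1
(4,0)B 1/2
(4,1)R 1/2
(4,4)R 1/1
(4,6)R 1/1
(5,2)R — no occupied neighbors
(5,4)R 1/1
(5,6)R 1/1
The smallest same-type fraction is 1/2 at (3,0), which reduces to 1/2. Any threshold above that leaves this particle unsatisfied.

1/2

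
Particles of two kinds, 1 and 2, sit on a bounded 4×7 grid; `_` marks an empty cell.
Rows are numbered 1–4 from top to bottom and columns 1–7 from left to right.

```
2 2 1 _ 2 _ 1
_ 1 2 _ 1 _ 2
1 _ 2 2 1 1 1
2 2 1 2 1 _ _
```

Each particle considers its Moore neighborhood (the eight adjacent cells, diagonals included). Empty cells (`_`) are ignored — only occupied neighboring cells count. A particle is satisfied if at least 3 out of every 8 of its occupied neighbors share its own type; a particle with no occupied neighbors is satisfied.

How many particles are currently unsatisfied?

(1,1)2 1/2 ok
(1,2)2 2/4 ok
(1,3)1 1/3 unhappy
(1,5)2 0/1 unhappy
(1,7)1 0/1 unhappy
(2,2)1 2/6 unhappy
(2,3)2 3/5 ok
(2,5)1 2/4 ok
(2,7)2 0/3 unhappy
(3,1)1 1/3 unhappy
(3,3)2 4/6 ok
(3,4)2 3/7 ok
(3,5)1 3/5 ok
(3,6)1 4/5 ok
(3,7)1 1/2 ok
(4,1)2 1/2 ok
(4,2)2 2/4 ok
(4,3)1 0/4 unhappy
(4,4)2 2/5 ok
(4,5)1 2/4 ok
Unsatisfied: (1,3), (1,5), (1,7), (2,2), (2,7), (3,1), (4,3) — 7 in total.

7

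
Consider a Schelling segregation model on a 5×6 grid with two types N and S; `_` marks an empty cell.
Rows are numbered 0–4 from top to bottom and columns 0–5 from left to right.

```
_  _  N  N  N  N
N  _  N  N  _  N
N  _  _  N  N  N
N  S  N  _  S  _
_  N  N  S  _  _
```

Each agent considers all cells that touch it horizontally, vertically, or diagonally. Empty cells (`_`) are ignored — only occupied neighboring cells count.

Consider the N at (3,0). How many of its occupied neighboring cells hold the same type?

Occupied neighbors of (3,0): (2,0)=N, (3,1)=S, (4,1)=N.
Same type (N): 2 of 3.

2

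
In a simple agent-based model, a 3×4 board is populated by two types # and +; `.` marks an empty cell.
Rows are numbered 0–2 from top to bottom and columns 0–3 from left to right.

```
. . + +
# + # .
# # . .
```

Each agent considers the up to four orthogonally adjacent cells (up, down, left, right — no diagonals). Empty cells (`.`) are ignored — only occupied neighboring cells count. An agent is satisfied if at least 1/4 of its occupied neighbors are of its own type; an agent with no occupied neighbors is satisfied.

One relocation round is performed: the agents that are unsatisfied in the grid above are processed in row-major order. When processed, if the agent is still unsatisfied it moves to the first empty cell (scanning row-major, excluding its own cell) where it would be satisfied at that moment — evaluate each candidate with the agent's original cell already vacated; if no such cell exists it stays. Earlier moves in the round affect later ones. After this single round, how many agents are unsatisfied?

Initially unsatisfied (in order): (1,1), (1,2).
  (1,1) → (0,1).
  (1,2) → (0,0).
Resulting grid:
# + + +
# . . .
# # . .
All satisfied now.

0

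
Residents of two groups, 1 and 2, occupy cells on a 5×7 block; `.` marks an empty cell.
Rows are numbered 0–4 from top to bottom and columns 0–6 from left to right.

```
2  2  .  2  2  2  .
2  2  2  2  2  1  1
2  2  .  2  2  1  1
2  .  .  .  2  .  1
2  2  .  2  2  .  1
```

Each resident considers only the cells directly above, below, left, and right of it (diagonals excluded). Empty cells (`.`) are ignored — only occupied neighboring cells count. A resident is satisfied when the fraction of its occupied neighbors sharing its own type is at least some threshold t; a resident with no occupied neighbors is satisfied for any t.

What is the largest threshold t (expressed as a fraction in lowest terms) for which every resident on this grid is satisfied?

1/2

(0,0)2 2/2
(0,1)2 2/2
(0,3)2 2/2
(0,4)2 3/3
(0,5)2 1/2
(1,0)2 3/3
(1,1)2 4/4
(1,2)2 2/2
(1,3)2 4/4
(1,4)2 3/4
(1,5)1 2/4
(1,6)1 2/2
(2,0)2 3/3
(2,1)2 2/2
(2,3)2 2/2
(2,4)2 3/4
(2,5)1 2/3
(2,6)1 3/3
(3,0)2 2/2
(3,4)2 2/2
(3,6)1 2/2
(4,0)2 2/2
(4,1)2 1/1
(4,3)2 1/1
(4,4)2 2/2
(4,6)1 1/1
The smallest same-type fraction is 1/2 at (0,5), which reduces to 1/2. Any threshold above that leaves this resident unsatisfied.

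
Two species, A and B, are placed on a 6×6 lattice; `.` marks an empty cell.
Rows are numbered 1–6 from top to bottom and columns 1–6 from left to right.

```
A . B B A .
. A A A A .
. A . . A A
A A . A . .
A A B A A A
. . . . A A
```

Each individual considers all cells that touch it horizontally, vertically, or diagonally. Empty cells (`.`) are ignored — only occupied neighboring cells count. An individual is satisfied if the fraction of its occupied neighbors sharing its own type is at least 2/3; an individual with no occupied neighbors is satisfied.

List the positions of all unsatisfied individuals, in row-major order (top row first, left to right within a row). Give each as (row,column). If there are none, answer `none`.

Row 1: (1,1)A 1/1 satisfied · (1,3)B 1/4 not · (1,4)B 1/5 not · (1,5)A 2/3 satisfied
Row 2: (2,2)A 3/4 satisfied · (2,3)A 3/5 not · (2,4)A 4/6 satisfied · (2,5)A 4/5 satisfied
Row 3: (3,2)A 4/4 satisfied · (3,5)A 4/4 satisfied · (3,6)A 2/2 satisfied
Row 4: (4,1)A 4/4 satisfied · (4,2)A 4/5 satisfied · (4,4)A 3/4 satisfied
Row 5: (5,1)A 3/3 satisfied · (5,2)A 3/4 satisfied · (5,3)B 0/4 not · (5,4)A 3/4 satisfied · (5,5)A 5/5 satisfied · (5,6)A 3/3 satisfied
Row 6: (6,5)A 4/4 satisfied · (6,6)A 3/3 satisfied

(1,3), (1,4), (2,3), (5,3)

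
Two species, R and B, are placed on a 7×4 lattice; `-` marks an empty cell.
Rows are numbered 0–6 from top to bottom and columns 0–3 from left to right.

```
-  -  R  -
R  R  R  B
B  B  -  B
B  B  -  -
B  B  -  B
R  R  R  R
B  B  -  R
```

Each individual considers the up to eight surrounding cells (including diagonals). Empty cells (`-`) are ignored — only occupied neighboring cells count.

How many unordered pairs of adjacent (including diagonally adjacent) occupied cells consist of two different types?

Scan each occupied cell's neighbors to the right and below (and the two forward diagonals) so each pair is counted once.
From row 0: 1 unlike of 3 pairs (running 1/3).
From row 1: 7 unlike of 10 pairs (running 8/13).
From row 2: 0 unlike of 5 pairs (running 8/18).
From row 3: 0 unlike of 5 pairs (running 8/23).
From row 4: 7 unlike of 8 pairs (running 15/31).
From row 5: 5 unlike of 10 pairs (running 20/41).
From row 6: 0 unlike of 1 pairs (running 20/42).
Total adjacent occupied pairs: 42; unlike-type pairs: 20.

20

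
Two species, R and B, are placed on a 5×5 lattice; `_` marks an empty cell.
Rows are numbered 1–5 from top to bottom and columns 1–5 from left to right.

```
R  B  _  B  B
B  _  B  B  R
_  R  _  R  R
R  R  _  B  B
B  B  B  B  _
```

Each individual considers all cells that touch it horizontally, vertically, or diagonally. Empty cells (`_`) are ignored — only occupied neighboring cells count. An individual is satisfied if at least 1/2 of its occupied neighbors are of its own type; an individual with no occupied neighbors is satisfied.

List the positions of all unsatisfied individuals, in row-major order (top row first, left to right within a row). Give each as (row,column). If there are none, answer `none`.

(1,1), (2,1), (2,5), (3,4), (3,5), (4,2), (5,1)

Row 1: (1,1)R 0/2 unhappy · (1,2)B 2/3 ok · (1,4)B 3/4 ok · (1,5)B 2/3 ok
Row 2: (2,1)B 1/3 unhappy · (2,3)B 3/5 ok · (2,4)B 3/6 ok · (2,5)R 2/5 unhappy
Row 3: (3,2)R 2/4 ok · (3,4)R 2/6 unhappy · (3,5)R 2/5 unhappy
Row 4: (4,1)R 2/4 ok · (4,2)R 2/5 unhappy · (4,4)B 3/5 ok · (4,5)B 2/4 ok
Row 5: (5,1)B 1/3 unhappy · (5,2)B 2/4 ok · (5,3)B 3/4 ok · (5,4)B 3/3 ok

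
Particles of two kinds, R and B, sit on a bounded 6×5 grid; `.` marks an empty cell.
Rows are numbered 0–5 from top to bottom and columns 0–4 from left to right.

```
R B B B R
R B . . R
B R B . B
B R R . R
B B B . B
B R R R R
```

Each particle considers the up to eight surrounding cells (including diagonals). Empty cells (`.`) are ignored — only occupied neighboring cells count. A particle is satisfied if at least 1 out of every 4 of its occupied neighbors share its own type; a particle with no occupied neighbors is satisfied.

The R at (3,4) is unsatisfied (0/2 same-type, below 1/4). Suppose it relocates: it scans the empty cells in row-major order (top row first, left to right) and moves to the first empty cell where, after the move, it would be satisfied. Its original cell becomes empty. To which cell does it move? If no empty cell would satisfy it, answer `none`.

(1,3)

Vacating (3,4). Empty cells in order:
  (1,2): 1/6 same-type → still unsatisfied.
  (1,3): 2/6 same-type → satisfied — stop here.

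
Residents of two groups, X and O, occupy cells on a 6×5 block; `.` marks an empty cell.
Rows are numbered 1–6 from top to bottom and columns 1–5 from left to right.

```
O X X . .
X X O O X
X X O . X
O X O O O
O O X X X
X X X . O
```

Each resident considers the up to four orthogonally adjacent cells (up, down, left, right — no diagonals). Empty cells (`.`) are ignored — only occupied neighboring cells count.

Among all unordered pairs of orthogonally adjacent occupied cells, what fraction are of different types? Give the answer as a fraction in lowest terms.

Scan each occupied cell's neighbors to the right and below so each pair is counted once.
From row 1: 3 unlike of 5 pairs (running 3/5).
From row 2: 2 unlike of 8 pairs (running 5/13).
From row 3: 3 unlike of 6 pairs (running 8/19).
From row 4: 6 unlike of 9 pairs (running 14/28).
From row 5: 4 unlike of 8 pairs (running 18/36).
From row 6: 0 unlike of 2 pairs (running 18/38).
Total adjacent occupied pairs: 38; unlike-type pairs: 18.
18/38 reduces to 9/19.

9/19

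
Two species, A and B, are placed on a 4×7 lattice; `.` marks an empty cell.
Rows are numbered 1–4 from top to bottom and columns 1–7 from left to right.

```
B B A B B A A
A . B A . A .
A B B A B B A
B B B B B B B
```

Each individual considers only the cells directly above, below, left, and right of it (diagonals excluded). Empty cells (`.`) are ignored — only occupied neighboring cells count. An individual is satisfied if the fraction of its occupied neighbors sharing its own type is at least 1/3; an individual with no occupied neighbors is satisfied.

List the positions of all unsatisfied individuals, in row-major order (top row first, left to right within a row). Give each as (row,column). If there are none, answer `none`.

Row 1: (1,1)B 1/2 satisfied · (1,2)B 1/2 satisfied · (1,3)A 0/3 not · (1,4)B 1/3 satisfied · (1,5)B 1/2 satisfied · (1,6)A 2/3 satisfied · (1,7)A 1/1 satisfied
Row 2: (2,1)A 1/2 satisfied · (2,3)B 1/3 satisfied · (2,4)A 1/3 satisfied · (2,6)A 1/2 satisfied
Row 3: (3,1)A 1/3 satisfied · (3,2)B 2/3 satisfied · (3,3)B 3/4 satisfied · (3,4)A 1/4 not · (3,5)B 2/3 satisfied · (3,6)B 2/4 satisfied · (3,7)A 0/2 not
Row 4: (4,1)B 1/2 satisfied · (4,2)B 3/3 satisfied · (4,3)B 3/3 satisfied · (4,4)B 2/3 satisfied · (4,5)B 3/3 satisfied · (4,6)B 3/3 satisfied · (4,7)B 1/2 satisfied

(1,3), (3,4), (3,7)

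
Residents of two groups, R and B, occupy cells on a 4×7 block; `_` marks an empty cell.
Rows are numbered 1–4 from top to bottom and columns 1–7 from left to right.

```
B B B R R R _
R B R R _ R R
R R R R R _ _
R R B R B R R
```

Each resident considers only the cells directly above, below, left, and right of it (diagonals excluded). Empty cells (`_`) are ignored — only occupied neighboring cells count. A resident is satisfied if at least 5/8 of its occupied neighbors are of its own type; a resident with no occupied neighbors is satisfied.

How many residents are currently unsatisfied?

10

Row 1: (1,1)B 1/2 not · (1,2)B 3/3 satisfied · (1,3)B 1/3 not · (1,4)R 2/3 satisfied · (1,5)R 2/2 satisfied · (1,6)R 2/2 satisfied
Row 2: (2,1)R 1/3 not · (2,2)B 1/4 not · (2,3)R 2/4 not · (2,4)R 3/3 satisfied · (2,6)R 2/2 satisfied · (2,7)R 1/1 satisfied
Row 3: (3,1)R 3/3 satisfied · (3,2)R 3/4 satisfied · (3,3)R 3/4 satisfied · (3,4)R 4/4 satisfied · (3,5)R 1/2 not
Row 4: (4,1)R 2/2 satisfied · (4,2)R 2/3 satisfied · (4,3)B 0/3 not · (4,4)R 1/3 not · (4,5)B 0/3 not · (4,6)R 1/2 not · (4,7)R 1/1 satisfied
Unsatisfied: (1,1), (1,3), (2,1), (2,2), (2,3), (3,5), (4,3), (4,4), (4,5), (4,6) — 10 in total.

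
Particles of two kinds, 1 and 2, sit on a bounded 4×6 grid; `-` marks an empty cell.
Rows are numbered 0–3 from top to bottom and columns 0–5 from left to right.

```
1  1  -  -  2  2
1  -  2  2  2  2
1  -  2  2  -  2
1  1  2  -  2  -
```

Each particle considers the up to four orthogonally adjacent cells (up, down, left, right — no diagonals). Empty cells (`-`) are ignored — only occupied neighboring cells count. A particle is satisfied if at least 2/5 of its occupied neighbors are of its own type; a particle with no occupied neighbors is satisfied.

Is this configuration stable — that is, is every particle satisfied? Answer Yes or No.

(0,0)1 2/2 satisfied
(0,1)1 1/1 satisfied
(0,4)2 2/2 satisfied
(0,5)2 2/2 satisfied
(1,0)1 2/2 satisfied
(1,2)2 2/2 satisfied
(1,3)2 3/3 satisfied
(1,4)2 3/3 satisfied
(1,5)2 3/3 satisfied
(2,0)1 2/2 satisfied
(2,2)2 3/3 satisfied
(2,3)2 2/2 satisfied
(2,5)2 1/1 satisfied
(3,0)1 2/2 satisfied
(3,1)1 1/2 satisfied
(3,2)2 1/2 satisfied
(3,4)2 0/0 satisfied
All meet the threshold, so the configuration is stable.

Yes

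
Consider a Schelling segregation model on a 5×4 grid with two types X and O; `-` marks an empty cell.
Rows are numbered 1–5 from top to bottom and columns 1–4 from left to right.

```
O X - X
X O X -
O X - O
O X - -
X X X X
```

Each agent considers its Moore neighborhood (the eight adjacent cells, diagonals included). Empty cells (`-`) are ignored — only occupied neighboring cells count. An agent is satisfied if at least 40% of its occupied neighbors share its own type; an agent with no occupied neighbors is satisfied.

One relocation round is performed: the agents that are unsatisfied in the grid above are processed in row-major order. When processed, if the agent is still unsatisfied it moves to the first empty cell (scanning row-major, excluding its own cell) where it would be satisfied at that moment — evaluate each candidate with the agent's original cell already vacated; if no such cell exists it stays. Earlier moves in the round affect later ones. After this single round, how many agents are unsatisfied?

Initially unsatisfied (in order): (1,1), (2,2), (3,4), (4,1).
  (1,1) → (3,3).
  (2,2) → (2,4).
  (3,4): now satisfied by earlier moves; stays.
  (4,1) → (4,4).
Resulting grid:
- X - X
X - X O
O X O O
- X - O
X X X X
Unsatisfied now: (3,1).

1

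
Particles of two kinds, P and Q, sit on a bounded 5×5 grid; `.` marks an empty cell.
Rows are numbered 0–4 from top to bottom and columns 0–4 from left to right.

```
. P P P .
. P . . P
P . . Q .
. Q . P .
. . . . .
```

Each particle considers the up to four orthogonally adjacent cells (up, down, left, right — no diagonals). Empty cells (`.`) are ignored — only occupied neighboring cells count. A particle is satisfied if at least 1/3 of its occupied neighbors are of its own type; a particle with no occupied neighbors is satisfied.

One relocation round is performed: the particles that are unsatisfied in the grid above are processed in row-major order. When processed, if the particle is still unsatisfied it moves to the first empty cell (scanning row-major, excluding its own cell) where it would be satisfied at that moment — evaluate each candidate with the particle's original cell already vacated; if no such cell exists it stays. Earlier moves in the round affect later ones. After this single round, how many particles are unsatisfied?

1

Initially unsatisfied (in order): (2,3), (3,3).
  (2,3) → (2,1).
  (3,3): now satisfied by earlier moves; stays.
Resulting grid:
. P P P .
. P . . P
P Q . . .
. Q . P .
. . . . .
Unsatisfied now: (2,0).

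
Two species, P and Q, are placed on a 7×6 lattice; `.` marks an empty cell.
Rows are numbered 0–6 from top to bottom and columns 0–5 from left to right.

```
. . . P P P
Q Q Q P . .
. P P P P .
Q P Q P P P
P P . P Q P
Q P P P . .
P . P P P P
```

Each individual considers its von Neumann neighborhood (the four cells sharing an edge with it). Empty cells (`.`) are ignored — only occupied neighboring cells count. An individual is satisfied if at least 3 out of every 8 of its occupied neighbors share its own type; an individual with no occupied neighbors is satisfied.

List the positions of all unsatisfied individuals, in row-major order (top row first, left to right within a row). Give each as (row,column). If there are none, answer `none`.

(0,3)P 2/2 ✓
(0,4)P 2/2 ✓
(0,5)P 1/1 ✓
(1,0)Q 1/1 ✓
(1,1)Q 2/3 ✓
(1,2)Q 1/3 ✗
(1,3)P 2/3 ✓
(2,1)P 2/3 ✓
(2,2)P 2/4 ✓
(2,3)P 4/4 ✓
(2,4)P 2/2 ✓
(3,0)Q 0/2 ✗
(3,1)P 2/4 ✓
(3,2)Q 0/3 ✗
(3,3)P 3/4 ✓
(3,4)P 3/4 ✓
(3,5)P 2/2 ✓
(4,0)P 1/3 ✗
(4,1)P 3/3 ✓
(4,3)P 2/3 ✓
(4,4)Q 0/3 ✗
(4,5)P 1/2 ✓
(5,0)Q 0/3 ✗
(5,1)P 2/3 ✓
(5,2)P 3/3 ✓
(5,3)P 3/3 ✓
(6,0)P 0/1 ✗
(6,2)P 2/2 ✓
(6,3)P 3/3 ✓
(6,4)P 2/2 ✓
(6,5)P 1/1 ✓

(1,2), (3,0), (3,2), (4,0), (4,4), (5,0), (6,0)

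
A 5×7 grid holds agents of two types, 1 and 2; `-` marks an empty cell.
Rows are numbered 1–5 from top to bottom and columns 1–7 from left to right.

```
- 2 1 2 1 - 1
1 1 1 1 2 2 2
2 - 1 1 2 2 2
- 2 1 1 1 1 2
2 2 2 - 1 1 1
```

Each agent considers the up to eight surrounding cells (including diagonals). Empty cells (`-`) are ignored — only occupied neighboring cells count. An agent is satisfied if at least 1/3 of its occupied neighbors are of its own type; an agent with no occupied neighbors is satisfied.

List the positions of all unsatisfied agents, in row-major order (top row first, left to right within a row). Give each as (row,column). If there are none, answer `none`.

(1,2), (1,4), (1,5), (1,7)

(1,2)2 0/4 ✗
(1,3)1 3/5 ✓
(1,4)2 1/5 ✗
(1,5)1 1/4 ✗
(1,7)1 0/2 ✗
(2,1)1 1/3 ✓
(2,2)1 4/6 ✓
(2,3)1 5/7 ✓
(2,4)1 5/8 ✓
(2,5)2 4/7 ✓
(2,6)2 5/7 ✓
(2,7)2 3/4 ✓
(3,1)2 1/3 ✓
(3,3)1 6/7 ✓
(3,4)1 6/8 ✓
(3,5)2 3/8 ✓
(3,6)2 6/8 ✓
(3,7)2 4/5 ✓
(4,2)2 4/6 ✓
(4,3)1 3/6 ✓
(4,4)1 5/7 ✓
(4,5)1 5/7 ✓
(4,6)1 4/8 ✓
(4,7)2 2/5 ✓
(5,1)2 2/2 ✓
(5,2)2 3/4 ✓
(5,3)2 2/4 ✓
(5,5)1 4/4 ✓
(5,6)1 4/5 ✓
(5,7)1 2/3 ✓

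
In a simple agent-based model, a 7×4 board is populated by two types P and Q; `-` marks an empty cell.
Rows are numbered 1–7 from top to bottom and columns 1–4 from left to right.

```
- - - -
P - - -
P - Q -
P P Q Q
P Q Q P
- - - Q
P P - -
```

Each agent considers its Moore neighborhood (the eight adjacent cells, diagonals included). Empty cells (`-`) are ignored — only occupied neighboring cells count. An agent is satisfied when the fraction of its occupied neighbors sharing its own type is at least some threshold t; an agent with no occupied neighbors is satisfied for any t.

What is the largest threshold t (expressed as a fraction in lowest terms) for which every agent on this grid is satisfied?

0/1

(2,1)P 1/1
(3,1)P 3/3
(3,3)Q 2/3
(4,1)P 3/4
(4,2)P 3/7
(4,3)Q 4/6
(4,4)Q 3/4
(5,1)P 2/3
(5,2)Q 2/5
(5,3)Q 4/6
(5,4)P 0/4
(6,4)Q 1/2
(7,1)P 1/1
(7,2)P 1/1
The smallest same-type fraction is 0/4 at (5,4), which reduces to 0/1. Any threshold above that leaves this agent unsatisfied.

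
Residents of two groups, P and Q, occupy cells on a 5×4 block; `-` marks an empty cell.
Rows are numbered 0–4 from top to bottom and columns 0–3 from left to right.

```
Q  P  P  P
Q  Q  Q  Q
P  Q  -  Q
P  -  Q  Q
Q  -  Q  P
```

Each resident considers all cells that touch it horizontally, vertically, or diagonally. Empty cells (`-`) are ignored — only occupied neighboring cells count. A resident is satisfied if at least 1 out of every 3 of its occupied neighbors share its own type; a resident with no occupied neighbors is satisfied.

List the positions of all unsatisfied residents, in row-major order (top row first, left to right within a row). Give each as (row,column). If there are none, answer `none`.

(0,0)Q 2/3 ok
(0,1)P 1/5 unhappy
(0,2)P 2/5 ok
(0,3)P 1/3 ok
(1,0)Q 3/5 ok
(1,1)Q 4/7 ok
(1,2)Q 4/7 ok
(1,3)Q 2/4 ok
(2,0)P 1/4 unhappy
(2,1)Q 4/6 ok
(2,3)Q 4/4 ok
(3,0)P 1/3 ok
(3,2)Q 4/5 ok
(3,3)Q 3/4 ok
(4,0)Q 0/1 unhappy
(4,2)Q 2/3 ok
(4,3)P 0/3 unhappy

(0,1), (2,0), (4,0), (4,3)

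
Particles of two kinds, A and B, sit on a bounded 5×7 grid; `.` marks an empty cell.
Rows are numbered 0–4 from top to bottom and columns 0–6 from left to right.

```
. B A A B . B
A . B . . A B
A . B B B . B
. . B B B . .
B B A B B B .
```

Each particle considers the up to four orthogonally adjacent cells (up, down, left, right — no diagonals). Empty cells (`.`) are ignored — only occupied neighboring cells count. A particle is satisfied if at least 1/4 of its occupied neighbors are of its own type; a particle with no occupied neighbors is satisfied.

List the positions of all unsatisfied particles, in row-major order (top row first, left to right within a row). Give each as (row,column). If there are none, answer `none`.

(0,1)B 0/1 ✗
(0,2)A 1/3 ✓
(0,3)A 1/2 ✓
(0,4)B 0/1 ✗
(0,6)B 1/1 ✓
(1,0)A 1/1 ✓
(1,2)B 1/2 ✓
(1,5)A 0/1 ✗
(1,6)B 2/3 ✓
(2,0)A 1/1 ✓
(2,2)B 3/3 ✓
(2,3)B 3/3 ✓
(2,4)B 2/2 ✓
(2,6)B 1/1 ✓
(3,2)B 2/3 ✓
(3,3)B 4/4 ✓
(3,4)B 3/3 ✓
(4,0)B 1/1 ✓
(4,1)B 1/2 ✓
(4,2)A 0/3 ✗
(4,3)B 2/3 ✓
(4,4)B 3/3 ✓
(4,5)B 1/1 ✓

(0,1), (0,4), (1,5), (4,2)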